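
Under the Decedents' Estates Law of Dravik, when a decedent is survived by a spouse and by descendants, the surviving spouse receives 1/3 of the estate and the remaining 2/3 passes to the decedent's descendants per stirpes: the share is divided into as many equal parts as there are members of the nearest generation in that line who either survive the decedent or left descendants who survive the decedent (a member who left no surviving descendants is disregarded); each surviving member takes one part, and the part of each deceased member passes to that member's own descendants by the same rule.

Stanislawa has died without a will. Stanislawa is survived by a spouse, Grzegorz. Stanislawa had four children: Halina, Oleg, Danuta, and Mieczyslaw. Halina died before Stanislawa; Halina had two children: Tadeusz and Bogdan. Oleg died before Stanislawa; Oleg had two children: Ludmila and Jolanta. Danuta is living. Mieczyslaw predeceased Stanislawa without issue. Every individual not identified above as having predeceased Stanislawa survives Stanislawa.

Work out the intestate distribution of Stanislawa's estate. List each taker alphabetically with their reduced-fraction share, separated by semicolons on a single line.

Bogdan 1/9; Danuta 2/9; Grzegorz 1/3; Jolanta 1/9; Ludmila 1/9; Tadeusz 1/9

Grzegorz, as surviving spouse, takes 1/3.
The remaining 2/3 passes to Stanislawa's descendants per stirpes.
Mieczyslaw left no surviving issue, so that branch lapses and is disregarded.
The 2/3 is divided into 3 equal shares of 2/9 among Halina, Oleg, Danuta.
Halina predeceased; the 2/9 allotted to Halina's branch passes to Halina's issue by representation.
The 2/9 is divided into 2 equal shares of 1/9 among Tadeusz, Bogdan.
Tadeusz is living and takes 1/9.
Bogdan is living and takes 1/9.
Oleg predeceased; the 2/9 allotted to Oleg's branch passes to Oleg's issue by representation.
The 2/9 is divided into 2 equal shares of 1/9 among Ludmila, Jolanta.
Ludmila is living and takes 1/9.
Jolanta is living and takes 1/9.
Danuta is living and takes 2/9.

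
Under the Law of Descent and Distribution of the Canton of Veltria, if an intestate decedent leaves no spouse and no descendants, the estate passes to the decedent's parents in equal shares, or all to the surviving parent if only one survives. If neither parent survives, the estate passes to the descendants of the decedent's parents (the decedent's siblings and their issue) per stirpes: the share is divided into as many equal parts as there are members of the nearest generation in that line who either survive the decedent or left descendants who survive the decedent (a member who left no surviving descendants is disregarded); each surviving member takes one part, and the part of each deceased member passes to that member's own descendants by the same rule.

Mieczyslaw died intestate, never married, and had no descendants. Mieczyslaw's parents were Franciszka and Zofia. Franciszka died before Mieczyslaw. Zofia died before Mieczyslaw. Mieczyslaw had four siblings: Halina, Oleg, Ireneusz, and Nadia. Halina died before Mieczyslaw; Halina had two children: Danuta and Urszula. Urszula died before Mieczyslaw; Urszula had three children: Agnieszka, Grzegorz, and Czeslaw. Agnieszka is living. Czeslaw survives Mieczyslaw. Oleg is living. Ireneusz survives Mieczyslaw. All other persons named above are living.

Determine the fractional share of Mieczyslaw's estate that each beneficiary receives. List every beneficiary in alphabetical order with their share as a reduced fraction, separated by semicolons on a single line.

Agnieszka 1/24; Czeslaw 1/24; Danuta 1/8; Grzegorz 1/24; Ireneusz 1/4; Nadia 1/4; Oleg 1/4

Neither parent survives and there are no descendants, so the estate passes to Mieczyslaw's siblings and their issue per stirpes.
The estate is divided into 4 equal shares of 1/4 among Halina, Oleg, Ireneusz, Nadia.
Halina predeceased; the 1/4 allotted to Halina's branch passes to Halina's issue by representation.
The 1/4 is divided into 2 equal shares of 1/8 among Danuta, Urszula.
Danuta is living and takes 1/8.
Urszula predeceased; the 1/8 allotted to Urszula's branch passes to Urszula's issue by representation.
The 1/8 is divided into 3 equal shares of 1/24 among Agnieszka, Grzegorz, Czeslaw.
Agnieszka is living and takes 1/24.
Grzegorz is living and takes 1/24.
Czeslaw is living and takes 1/24.
Oleg is living and takes 1/4.
Ireneusz is living and takes 1/4.
Nadia is living and takes 1/4.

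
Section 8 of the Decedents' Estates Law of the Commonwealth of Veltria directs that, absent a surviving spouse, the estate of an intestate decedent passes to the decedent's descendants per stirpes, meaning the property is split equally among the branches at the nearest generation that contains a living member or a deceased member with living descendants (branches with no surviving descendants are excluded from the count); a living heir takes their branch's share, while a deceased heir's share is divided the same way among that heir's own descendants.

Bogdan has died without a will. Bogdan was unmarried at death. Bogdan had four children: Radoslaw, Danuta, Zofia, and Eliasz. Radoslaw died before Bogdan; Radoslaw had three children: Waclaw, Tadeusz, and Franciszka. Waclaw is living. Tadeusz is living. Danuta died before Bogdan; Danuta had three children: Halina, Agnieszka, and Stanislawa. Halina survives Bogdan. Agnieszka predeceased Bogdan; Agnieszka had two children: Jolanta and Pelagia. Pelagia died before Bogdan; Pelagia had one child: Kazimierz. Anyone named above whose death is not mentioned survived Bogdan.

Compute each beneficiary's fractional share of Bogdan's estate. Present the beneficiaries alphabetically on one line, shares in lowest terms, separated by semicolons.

Eliasz 1/4; Franciszka 1/12; Halina 1/12; Jolanta 1/24; Kazimierz 1/24; Stanislawa 1/12; Tadeusz 1/12; Waclaw 1/12; Zofia 1/4

There is no surviving spouse, so the entire estate passes to Bogdan's descendants per stirpes.
The estate is divided into 4 equal shares of 1/4 among Radoslaw, Danuta, Zofia, Eliasz.
Radoslaw predeceased; the 1/4 allotted to Radoslaw's branch passes to Radoslaw's issue by representation.
The 1/4 is divided into 3 equal shares of 1/12 among Waclaw, Tadeusz, Franciszka.
Waclaw is living and takes 1/12.
Tadeusz is living and takes 1/12.
Franciszka is living and takes 1/12.
Danuta predeceased; the 1/4 allotted to Danuta's branch passes to Danuta's issue by representation.
The 1/4 is divided into 3 equal shares of 1/12 among Halina, Agnieszka, Stanislawa.
Halina is living and takes 1/12.
Agnieszka predeceased; the 1/12 allotted to Agnieszka's branch passes to Agnieszka's issue by representation.
The 1/12 is divided into 2 equal shares of 1/24 among Jolanta, Pelagia.
Jolanta is living and takes 1/24.
Pelagia predeceased; the 1/24 allotted to Pelagia's branch passes to Pelagia's issue by representation.
Kazimierz is the sole taker at this level and receives the full 1/24.
Stanislawa is living and takes 1/12.
Zofia is living and takes 1/4.
Eliasz is living and takes 1/4.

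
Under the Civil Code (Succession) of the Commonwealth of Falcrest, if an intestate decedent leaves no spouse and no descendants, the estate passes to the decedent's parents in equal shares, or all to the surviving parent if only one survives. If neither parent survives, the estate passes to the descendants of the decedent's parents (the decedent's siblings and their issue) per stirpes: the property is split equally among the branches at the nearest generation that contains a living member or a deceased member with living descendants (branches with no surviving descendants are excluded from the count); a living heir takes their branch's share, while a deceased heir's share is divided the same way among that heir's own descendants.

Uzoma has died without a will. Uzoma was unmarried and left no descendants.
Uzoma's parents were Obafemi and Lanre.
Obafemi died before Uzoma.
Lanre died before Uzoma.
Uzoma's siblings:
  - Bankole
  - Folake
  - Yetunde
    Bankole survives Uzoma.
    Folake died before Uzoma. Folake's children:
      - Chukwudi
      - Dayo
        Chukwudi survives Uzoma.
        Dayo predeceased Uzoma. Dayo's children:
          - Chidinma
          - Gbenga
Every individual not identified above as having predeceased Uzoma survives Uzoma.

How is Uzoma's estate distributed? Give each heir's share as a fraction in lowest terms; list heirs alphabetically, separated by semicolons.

Neither parent survives and there are no descendants, so the estate passes to Uzoma's siblings and their issue per stirpes.
The estate is divided into 3 equal shares of 1/3 among Bankole, Folake, Yetunde.
Bankole is living and takes 1/3.
Folake predeceased; the 1/3 allotted to Folake's branch passes to Folake's issue by representation.
The 1/3 is divided into 2 equal shares of 1/6 among Chukwudi, Dayo.
Chukwudi is living and takes 1/6.
Dayo predeceased; the 1/6 allotted to Dayo's branch passes to Dayo's issue by representation.
The 1/6 is divided into 2 equal shares of 1/12 among Chidinma, Gbenga.
Chidinma is living and takes 1/12.
Gbenga is living and takes 1/12.
Yetunde is living and takes 1/3.

Bankole 1/3; Chidinma 1/12; Chukwudi 1/6; Gbenga 1/12; Yetunde 1/3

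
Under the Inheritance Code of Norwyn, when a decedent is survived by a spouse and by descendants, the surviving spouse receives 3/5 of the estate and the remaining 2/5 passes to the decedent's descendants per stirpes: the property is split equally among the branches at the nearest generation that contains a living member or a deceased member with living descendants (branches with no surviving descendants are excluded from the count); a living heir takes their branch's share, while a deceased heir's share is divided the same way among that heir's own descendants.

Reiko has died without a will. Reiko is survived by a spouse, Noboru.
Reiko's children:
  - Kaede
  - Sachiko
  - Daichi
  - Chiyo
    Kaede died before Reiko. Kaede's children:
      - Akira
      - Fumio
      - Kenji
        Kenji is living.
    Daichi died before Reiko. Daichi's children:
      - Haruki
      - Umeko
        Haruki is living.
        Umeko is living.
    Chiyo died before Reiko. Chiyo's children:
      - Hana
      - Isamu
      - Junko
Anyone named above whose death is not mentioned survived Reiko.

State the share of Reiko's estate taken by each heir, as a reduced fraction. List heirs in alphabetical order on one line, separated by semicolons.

Noboru, as surviving spouse, takes 3/5.
The remaining 2/5 passes to Reiko's descendants per stirpes.
The 2/5 is divided into 4 equal shares of 1/10 among Kaede, Sachiko, Daichi, Chiyo.
Kaede predeceased; the 1/10 allotted to Kaede's branch passes to Kaede's issue by representation.
The 1/10 is divided into 3 equal shares of 1/30 among Akira, Fumio, Kenji.
Akira is living and takes 1/30.
Fumio is living and takes 1/30.
Kenji is living and takes 1/30.
Sachiko is living and takes 1/10.
Daichi predeceased; the 1/10 allotted to Daichi's branch passes to Daichi's issue by representation.
The 1/10 is divided into 2 equal shares of 1/20 among Haruki, Umeko.
Haruki is living and takes 1/20.
Umeko is living and takes 1/20.
Chiyo predeceased; the 1/10 allotted to Chiyo's branch passes to Chiyo's issue by representation.
The 1/10 is divided into 3 equal shares of 1/30 among Hana, Isamu, Junko.
Hana is living and takes 1/30.
Isamu is living and takes 1/30.
Junko is living and takes 1/30.

Akira 1/30; Fumio 1/30; Hana 1/30; Haruki 1/20; Isamu 1/30; Junko 1/30; Kenji 1/30; Noboru 3/5; Sachiko 1/10; Umeko 1/20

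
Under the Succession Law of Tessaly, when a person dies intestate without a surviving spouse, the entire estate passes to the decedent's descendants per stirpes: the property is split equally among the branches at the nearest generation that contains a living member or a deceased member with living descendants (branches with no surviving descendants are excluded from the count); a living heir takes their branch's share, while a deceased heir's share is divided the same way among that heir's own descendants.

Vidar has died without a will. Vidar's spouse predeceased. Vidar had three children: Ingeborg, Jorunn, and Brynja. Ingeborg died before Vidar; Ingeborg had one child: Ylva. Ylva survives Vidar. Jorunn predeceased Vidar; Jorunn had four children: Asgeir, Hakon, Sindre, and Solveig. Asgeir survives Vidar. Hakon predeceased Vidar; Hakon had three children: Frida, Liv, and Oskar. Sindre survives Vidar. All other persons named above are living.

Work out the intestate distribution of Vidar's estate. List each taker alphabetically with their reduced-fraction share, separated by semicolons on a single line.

Asgeir 1/12; Brynja 1/3; Frida 1/36; Liv 1/36; Oskar 1/36; Sindre 1/12; Solveig 1/12; Ylva 1/3

There is no surviving spouse, so the entire estate passes to Vidar's descendants per stirpes.
The estate is divided into 3 equal shares of 1/3 among Ingeborg, Jorunn, Brynja.
Ingeborg predeceased; the 1/3 allotted to Ingeborg's branch passes to Ingeborg's issue by representation.
Ylva is the sole taker at this level and receives the full 1/3.
Jorunn predeceased; the 1/3 allotted to Jorunn's branch passes to Jorunn's issue by representation.
The 1/3 is divided into 4 equal shares of 1/12 among Asgeir, Hakon, Sindre, Solveig.
Asgeir is living and takes 1/12.
Hakon predeceased; the 1/12 allotted to Hakon's branch passes to Hakon's issue by representation.
The 1/12 is divided into 3 equal shares of 1/36 among Frida, Liv, Oskar.
Frida is living and takes 1/36.
Liv is living and takes 1/36.
Oskar is living and takes 1/36.
Sindre is living and takes 1/12.
Solveig is living and takes 1/12.
Brynja is living and takes 1/3.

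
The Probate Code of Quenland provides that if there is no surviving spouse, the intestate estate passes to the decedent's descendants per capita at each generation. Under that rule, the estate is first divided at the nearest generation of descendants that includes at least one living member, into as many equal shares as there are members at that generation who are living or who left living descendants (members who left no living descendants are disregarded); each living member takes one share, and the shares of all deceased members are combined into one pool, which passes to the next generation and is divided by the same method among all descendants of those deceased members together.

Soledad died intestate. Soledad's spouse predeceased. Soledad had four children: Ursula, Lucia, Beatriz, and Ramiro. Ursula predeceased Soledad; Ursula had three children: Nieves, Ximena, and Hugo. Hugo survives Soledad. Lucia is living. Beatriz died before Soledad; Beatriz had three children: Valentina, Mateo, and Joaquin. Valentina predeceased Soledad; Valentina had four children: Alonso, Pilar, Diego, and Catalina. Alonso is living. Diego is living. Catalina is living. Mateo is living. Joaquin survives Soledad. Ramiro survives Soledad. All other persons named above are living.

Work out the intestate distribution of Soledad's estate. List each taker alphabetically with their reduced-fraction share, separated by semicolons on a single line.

There is no surviving spouse, so the entire estate passes to Soledad's descendants per capita at each generation.
At generation 1 (Ursula, Lucia, Beatriz, Ramiro) there are 4 shares of (1)/4 = 1/4 each.
Living: Lucia and Ramiro — each takes 1/4.
Deceased: Ursula and Beatriz. Their combined 1/2 is pooled and carried to generation 2.
At generation 2 (Nieves, Ximena, Hugo, Valentina, Mateo, Joaquin) there are 6 shares of (1/2)/6 = 1/12 each.
Living: Nieves, Ximena, Hugo, Mateo, and Joaquin — each takes 1/12.
Deceased: Valentina. That 1/12 share is carried to generation 3.
At generation 3 (Alonso, Pilar, Diego, Catalina) there are 4 shares of (1/12)/4 = 1/48 each.
Living: Alonso, Pilar, Diego, and Catalina — each takes 1/48.

Alonso 1/48; Catalina 1/48; Diego 1/48; Hugo 1/12; Joaquin 1/12; Lucia 1/4; Mateo 1/12; Nieves 1/12; Pilar 1/48; Ramiro 1/4; Ximena 1/12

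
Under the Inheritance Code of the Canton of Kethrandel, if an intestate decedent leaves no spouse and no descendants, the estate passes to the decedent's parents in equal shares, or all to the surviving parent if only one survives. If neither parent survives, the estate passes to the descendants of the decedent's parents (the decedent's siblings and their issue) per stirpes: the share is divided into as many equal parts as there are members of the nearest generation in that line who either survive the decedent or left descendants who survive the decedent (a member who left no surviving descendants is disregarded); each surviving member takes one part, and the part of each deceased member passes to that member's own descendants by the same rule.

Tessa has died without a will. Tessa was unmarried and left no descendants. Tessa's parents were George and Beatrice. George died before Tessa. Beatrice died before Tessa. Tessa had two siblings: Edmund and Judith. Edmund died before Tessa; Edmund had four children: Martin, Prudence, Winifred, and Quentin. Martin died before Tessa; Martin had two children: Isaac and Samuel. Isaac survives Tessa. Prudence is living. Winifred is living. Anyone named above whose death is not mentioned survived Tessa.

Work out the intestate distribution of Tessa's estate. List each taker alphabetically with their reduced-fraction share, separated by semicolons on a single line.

Isaac 1/16; Judith 1/2; Prudence 1/8; Quentin 1/8; Samuel 1/16; Winifred 1/8

Neither parent survives and there are no descendants, so the estate passes to Tessa's siblings and their issue per stirpes.
The estate is divided into 2 equal shares of 1/2 among Edmund, Judith.
Edmund predeceased; the 1/2 allotted to Edmund's branch passes to Edmund's issue by representation.
The 1/2 is divided into 4 equal shares of 1/8 among Martin, Prudence, Winifred, Quentin.
Martin predeceased; the 1/8 allotted to Martin's branch passes to Martin's issue by representation.
The 1/8 is divided into 2 equal shares of 1/16 among Isaac, Samuel.
Isaac is living and takes 1/16.
Samuel is living and takes 1/16.
Prudence is living and takes 1/8.
Winifred is living and takes 1/8.
Quentin is living and takes 1/8.
Judith is living and takes 1/2.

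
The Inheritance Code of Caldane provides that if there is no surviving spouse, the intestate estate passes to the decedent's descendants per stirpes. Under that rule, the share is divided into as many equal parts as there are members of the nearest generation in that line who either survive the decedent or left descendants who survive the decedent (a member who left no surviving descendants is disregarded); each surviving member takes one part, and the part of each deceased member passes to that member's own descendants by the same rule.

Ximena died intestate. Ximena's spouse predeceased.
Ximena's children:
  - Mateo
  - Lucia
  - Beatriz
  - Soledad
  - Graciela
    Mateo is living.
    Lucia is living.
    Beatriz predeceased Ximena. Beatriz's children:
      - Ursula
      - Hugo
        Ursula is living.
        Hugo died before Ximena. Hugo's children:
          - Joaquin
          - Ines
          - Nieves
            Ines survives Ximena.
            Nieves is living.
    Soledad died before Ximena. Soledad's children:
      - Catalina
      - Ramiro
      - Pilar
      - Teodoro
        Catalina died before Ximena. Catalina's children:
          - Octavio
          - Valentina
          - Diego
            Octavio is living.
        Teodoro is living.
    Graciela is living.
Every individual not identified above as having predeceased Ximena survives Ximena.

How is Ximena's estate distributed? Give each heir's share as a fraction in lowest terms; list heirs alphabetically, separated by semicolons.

Diego 1/60; Graciela 1/5; Ines 1/30; Joaquin 1/30; Lucia 1/5; Mateo 1/5; Nieves 1/30; Octavio 1/60; Pilar 1/20; Ramiro 1/20; Teodoro 1/20; Ursula 1/10; Valentina 1/60

There is no surviving spouse, so the entire estate passes to Ximena's descendants per stirpes.
The estate is divided into 5 equal shares of 1/5 among Mateo, Lucia, Beatriz, Soledad, Graciela.
Mateo is living and takes 1/5.
Lucia is living and takes 1/5.
Beatriz predeceased; the 1/5 allotted to Beatriz's branch passes to Beatriz's issue by representation.
The 1/5 is divided into 2 equal shares of 1/10 among Ursula, Hugo.
Ursula is living and takes 1/10.
Hugo predeceased; the 1/10 allotted to Hugo's branch passes to Hugo's issue by representation.
The 1/10 is divided into 3 equal shares of 1/30 among Joaquin, Ines, Nieves.
Joaquin is living and takes 1/30.
Ines is living and takes 1/30.
Nieves is living and takes 1/30.
Soledad predeceased; the 1/5 allotted to Soledad's branch passes to Soledad's issue by representation.
The 1/5 is divided into 4 equal shares of 1/20 among Catalina, Ramiro, Pilar, Teodoro.
Catalina predeceased; the 1/20 allotted to Catalina's branch passes to Catalina's issue by representation.
The 1/20 is divided into 3 equal shares of 1/60 among Octavio, Valentina, Diego.
Octavio is living and takes 1/60.
Valentina is living and takes 1/60.
Diego is living and takes 1/60.
Ramiro is living and takes 1/20.
Pilar is living and takes 1/20.
Teodoro is living and takes 1/20.
Graciela is living and takes 1/5.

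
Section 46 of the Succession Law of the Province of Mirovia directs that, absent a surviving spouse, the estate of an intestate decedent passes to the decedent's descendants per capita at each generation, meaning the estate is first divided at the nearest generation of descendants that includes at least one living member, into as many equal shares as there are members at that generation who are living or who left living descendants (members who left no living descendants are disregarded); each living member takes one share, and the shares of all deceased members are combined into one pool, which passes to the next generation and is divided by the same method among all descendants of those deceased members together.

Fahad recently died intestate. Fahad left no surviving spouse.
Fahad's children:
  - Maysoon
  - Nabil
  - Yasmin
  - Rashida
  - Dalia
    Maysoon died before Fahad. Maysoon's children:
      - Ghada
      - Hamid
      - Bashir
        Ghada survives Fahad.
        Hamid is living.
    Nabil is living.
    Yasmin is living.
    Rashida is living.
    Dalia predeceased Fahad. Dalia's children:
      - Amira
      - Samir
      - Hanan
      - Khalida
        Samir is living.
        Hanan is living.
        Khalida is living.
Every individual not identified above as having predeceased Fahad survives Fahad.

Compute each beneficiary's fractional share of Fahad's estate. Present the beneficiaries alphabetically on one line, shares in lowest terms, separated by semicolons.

There is no surviving spouse, so the entire estate passes to Fahad's descendants per capita at each generation.
At generation 1 (Maysoon, Nabil, Yasmin, Rashida, Dalia) there are 5 shares of (1)/5 = 1/5 each.
Living: Nabil, Yasmin, and Rashida — each takes 1/5.
Deceased: Maysoon and Dalia. Their combined 2/5 is pooled and carried to generation 2.
At generation 2 (Ghada, Hamid, Bashir, Amira, Samir, Hanan, Khalida) there are 7 shares of (2/5)/7 = 2/35 each.
Living: Ghada, Hamid, Bashir, Amira, Samir, Hanan, and Khalida — each takes 2/35.

Amira 2/35; Bashir 2/35; Ghada 2/35; Hamid 2/35; Hanan 2/35; Khalida 2/35; Nabil 1/5; Rashida 1/5; Samir 2/35; Yasmin 1/5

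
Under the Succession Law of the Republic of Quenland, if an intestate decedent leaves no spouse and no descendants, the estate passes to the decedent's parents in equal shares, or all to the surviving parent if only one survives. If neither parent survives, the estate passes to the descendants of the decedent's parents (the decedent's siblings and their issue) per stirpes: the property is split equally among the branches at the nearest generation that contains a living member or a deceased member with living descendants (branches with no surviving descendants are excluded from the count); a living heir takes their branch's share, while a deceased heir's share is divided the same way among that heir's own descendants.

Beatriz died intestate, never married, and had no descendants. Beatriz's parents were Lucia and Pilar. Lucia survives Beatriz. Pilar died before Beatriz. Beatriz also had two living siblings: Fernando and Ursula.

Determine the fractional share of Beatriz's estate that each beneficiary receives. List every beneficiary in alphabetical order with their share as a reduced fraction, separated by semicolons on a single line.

Only one parent, Lucia, survives, so Lucia takes the entire estate. The siblings take nothing because a surviving parent has priority.

Lucia 1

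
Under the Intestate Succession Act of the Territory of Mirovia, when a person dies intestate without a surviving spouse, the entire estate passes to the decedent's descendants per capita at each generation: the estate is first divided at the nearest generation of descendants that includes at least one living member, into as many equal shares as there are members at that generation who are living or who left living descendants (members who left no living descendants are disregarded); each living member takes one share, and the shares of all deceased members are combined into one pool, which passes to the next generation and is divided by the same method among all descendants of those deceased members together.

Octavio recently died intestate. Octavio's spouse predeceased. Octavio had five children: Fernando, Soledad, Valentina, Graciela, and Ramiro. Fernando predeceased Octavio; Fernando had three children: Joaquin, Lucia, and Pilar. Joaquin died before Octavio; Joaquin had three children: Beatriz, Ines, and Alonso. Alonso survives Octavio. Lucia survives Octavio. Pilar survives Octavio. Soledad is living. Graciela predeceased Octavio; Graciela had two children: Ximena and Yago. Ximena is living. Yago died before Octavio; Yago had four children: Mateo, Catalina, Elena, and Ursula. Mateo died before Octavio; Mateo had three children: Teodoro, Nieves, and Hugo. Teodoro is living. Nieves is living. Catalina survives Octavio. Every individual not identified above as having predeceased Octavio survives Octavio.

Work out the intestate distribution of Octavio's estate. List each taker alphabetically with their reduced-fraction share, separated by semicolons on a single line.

Alonso 4/175; Beatriz 4/175; Catalina 4/175; Elena 4/175; Hugo 4/525; Ines 4/175; Lucia 2/25; Nieves 4/525; Pilar 2/25; Ramiro 1/5; Soledad 1/5; Teodoro 4/525; Ursula 4/175; Valentina 1/5; Ximena 2/25

There is no surviving spouse, so the entire estate passes to Octavio's descendants per capita at each generation.
At generation 1 (Fernando, Soledad, Valentina, Graciela, Ramiro) there are 5 shares of (1)/5 = 1/5 each.
Living: Soledad, Valentina, and Ramiro — each takes 1/5.
Deceased: Fernando and Graciela. Their combined 2/5 is pooled and carried to generation 2.
At generation 2 (Joaquin, Lucia, Pilar, Ximena, Yago) there are 5 shares of (2/5)/5 = 2/25 each.
Living: Lucia, Pilar, and Ximena — each takes 2/25.
Deceased: Joaquin and Yago. Their combined 4/25 is pooled and carried to generation 3.
At generation 3 (Beatriz, Ines, Alonso, Mateo, Catalina, Elena, Ursula) there are 7 shares of (4/25)/7 = 4/175 each.
Living: Beatriz, Ines, Alonso, Catalina, Elena, and Ursula — each takes 4/175.
Deceased: Mateo. That 4/175 share is carried to generation 4.
At generation 4 (Teodoro, Nieves, Hugo) there are 3 shares of (4/175)/3 = 4/525 each.
Living: Teodoro, Nieves, and Hugo — each takes 4/525.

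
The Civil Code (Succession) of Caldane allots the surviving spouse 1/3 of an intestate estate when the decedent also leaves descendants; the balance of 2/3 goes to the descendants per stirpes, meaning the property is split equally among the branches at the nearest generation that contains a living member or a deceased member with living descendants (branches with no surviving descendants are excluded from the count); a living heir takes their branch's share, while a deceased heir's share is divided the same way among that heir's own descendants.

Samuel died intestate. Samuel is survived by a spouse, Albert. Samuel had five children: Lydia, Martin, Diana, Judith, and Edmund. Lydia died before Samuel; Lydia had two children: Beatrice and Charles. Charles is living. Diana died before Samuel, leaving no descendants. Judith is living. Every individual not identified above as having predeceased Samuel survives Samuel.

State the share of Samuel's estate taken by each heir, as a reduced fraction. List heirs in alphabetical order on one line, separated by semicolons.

Albert, as surviving spouse, takes 1/3.
The remaining 2/3 passes to Samuel's descendants per stirpes.
Diana left no surviving issue, so that branch lapses and is disregarded.
The 2/3 is divided into 4 equal shares of 1/6 among Lydia, Martin, Judith, Edmund.
Lydia predeceased; the 1/6 allotted to Lydia's branch passes to Lydia's issue by representation.
The 1/6 is divided into 2 equal shares of 1/12 among Beatrice, Charles.
Beatrice is living and takes 1/12.
Charles is living and takes 1/12.
Martin is living and takes 1/6.
Judith is living and takes 1/6.
Edmund is living and takes 1/6.

Albert 1/3; Beatrice 1/12; Charles 1/12; Edmund 1/6; Judith 1/6; Martin 1/6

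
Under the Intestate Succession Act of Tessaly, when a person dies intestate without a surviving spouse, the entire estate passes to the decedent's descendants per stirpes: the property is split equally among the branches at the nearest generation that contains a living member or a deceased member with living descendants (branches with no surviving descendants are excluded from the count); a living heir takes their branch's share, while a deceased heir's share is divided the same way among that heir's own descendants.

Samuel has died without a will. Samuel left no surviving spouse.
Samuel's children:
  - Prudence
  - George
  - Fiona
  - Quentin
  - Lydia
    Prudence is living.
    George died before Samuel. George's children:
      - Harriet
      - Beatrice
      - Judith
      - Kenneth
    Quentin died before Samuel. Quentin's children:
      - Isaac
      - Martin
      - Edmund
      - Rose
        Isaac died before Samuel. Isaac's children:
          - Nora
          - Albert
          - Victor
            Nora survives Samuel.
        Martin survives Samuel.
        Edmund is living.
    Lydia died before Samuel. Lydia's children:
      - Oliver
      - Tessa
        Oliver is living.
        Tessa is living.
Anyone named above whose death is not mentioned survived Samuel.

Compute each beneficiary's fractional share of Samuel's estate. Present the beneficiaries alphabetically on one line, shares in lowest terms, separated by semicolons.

There is no surviving spouse, so the entire estate passes to Samuel's descendants per stirpes.
The estate is divided into 5 equal shares of 1/5 among Prudence, George, Fiona, Quentin, Lydia.
Prudence is living and takes 1/5.
George predeceased; the 1/5 allotted to George's branch passes to George's issue by representation.
The 1/5 is divided into 4 equal shares of 1/20 among Harriet, Beatrice, Judith, Kenneth.
Harriet is living and takes 1/20.
Beatrice is living and takes 1/20.
Judith is living and takes 1/20.
Kenneth is living and takes 1/20.
Fiona is living and takes 1/5.
Quentin predeceased; the 1/5 allotted to Quentin's branch passes to Quentin's issue by representation.
The 1/5 is divided into 4 equal shares of 1/20 among Isaac, Martin, Edmund, Rose.
Isaac predeceased; the 1/20 allotted to Isaac's branch passes to Isaac's issue by representation.
The 1/20 is divided into 3 equal shares of 1/60 among Nora, Albert, Victor.
Nora is living and takes 1/60.
Albert is living and takes 1/60.
Victor is living and takes 1/60.
Martin is living and takes 1/20.
Edmund is living and takes 1/20.
Rose is living and takes 1/20.
Lydia predeceased; the 1/5 allotted to Lydia's branch passes to Lydia's issue by representation.
The 1/5 is divided into 2 equal shares of 1/10 among Oliver, Tessa.
Oliver is living and takes 1/10.
Tessa is living and takes 1/10.

Albert 1/60; Beatrice 1/20; Edmund 1/20; Fiona 1/5; Harriet 1/20; Judith 1/20; Kenneth 1/20; Martin 1/20; Nora 1/60; Oliver 1/10; Prudence 1/5; Rose 1/20; Tessa 1/10; Victor 1/60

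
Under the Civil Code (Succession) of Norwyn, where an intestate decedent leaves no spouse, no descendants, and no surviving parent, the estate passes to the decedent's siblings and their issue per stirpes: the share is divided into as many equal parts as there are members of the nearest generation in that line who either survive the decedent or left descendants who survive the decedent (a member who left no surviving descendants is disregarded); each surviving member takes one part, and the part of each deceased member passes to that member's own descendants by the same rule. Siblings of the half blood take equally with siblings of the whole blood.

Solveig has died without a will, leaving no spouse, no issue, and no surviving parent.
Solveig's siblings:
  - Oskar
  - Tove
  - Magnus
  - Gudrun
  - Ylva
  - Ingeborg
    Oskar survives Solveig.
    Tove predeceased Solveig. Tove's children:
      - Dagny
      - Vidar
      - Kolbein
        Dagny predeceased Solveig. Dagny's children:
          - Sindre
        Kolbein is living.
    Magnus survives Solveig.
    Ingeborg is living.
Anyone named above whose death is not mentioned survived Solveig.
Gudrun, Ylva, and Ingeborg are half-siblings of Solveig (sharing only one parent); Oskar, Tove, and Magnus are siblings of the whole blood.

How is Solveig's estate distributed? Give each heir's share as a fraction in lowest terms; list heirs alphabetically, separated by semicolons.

No spouse, descendants, or parent survives, so the estate passes to Solveig's siblings per stirpes.
Half-blood and whole-blood siblings take equally under the stated rule.
The estate is divided into 6 equal shares of 1/6 among Oskar, Tove, Magnus, Gudrun, Ylva, Ingeborg.
Oskar is living and takes 1/6.
Tove predeceased; the 1/6 allotted to Tove's branch passes to Tove's issue by representation.
The 1/6 is divided into 3 equal shares of 1/18 among Dagny, Vidar, Kolbein.
Dagny predeceased; the 1/18 allotted to Dagny's branch passes to Dagny's issue by representation.
Sindre is the sole taker at this level and receives the full 1/18.
Vidar is living and takes 1/18.
Kolbein is living and takes 1/18.
Magnus is living and takes 1/6.
Gudrun is living and takes 1/6.
Ylva is living and takes 1/6.
Ingeborg is living and takes 1/6.

Gudrun 1/6; Ingeborg 1/6; Kolbein 1/18; Magnus 1/6; Oskar 1/6; Sindre 1/18; Vidar 1/18; Ylva 1/6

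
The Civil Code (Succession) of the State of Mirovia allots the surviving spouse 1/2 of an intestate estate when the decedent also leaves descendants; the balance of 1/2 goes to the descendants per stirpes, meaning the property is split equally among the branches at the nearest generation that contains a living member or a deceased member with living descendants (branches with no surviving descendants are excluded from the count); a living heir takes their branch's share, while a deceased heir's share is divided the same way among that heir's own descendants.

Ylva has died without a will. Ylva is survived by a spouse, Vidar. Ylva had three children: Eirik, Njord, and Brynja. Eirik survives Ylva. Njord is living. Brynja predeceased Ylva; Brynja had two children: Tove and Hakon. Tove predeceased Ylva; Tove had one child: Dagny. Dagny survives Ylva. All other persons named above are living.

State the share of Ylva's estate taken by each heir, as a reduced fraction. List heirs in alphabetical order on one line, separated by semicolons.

Dagny 1/12; Eirik 1/6; Hakon 1/12; Njord 1/6; Vidar 1/2

Vidar, as surviving spouse, takes 1/2.
The remaining 1/2 passes to Ylva's descendants per stirpes.
The 1/2 is divided into 3 equal shares of 1/6 among Eirik, Njord, Brynja.
Eirik is living and takes 1/6.
Njord is living and takes 1/6.
Brynja predeceased; the 1/6 allotted to Brynja's branch passes to Brynja's issue by representation.
The 1/6 is divided into 2 equal shares of 1/12 among Tove, Hakon.
Tove predeceased; the 1/12 allotted to Tove's branch passes to Tove's issue by representation.
Dagny is the sole taker at this level and receives the full 1/12.
Hakon is living and takes 1/12.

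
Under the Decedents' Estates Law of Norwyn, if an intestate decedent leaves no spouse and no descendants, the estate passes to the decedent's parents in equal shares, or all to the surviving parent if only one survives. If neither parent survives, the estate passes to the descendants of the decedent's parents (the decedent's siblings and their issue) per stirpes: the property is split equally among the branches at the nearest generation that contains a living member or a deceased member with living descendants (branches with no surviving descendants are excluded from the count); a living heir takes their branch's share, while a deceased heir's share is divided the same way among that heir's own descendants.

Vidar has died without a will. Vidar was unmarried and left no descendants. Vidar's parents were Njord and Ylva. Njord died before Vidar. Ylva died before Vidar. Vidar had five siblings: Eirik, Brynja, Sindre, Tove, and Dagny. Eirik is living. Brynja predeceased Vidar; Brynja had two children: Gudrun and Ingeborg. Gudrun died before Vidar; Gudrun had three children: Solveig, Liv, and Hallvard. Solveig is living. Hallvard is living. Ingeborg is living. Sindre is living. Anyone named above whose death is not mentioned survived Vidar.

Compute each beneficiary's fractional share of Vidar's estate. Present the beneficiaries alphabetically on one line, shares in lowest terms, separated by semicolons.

Neither parent survives and there are no descendants, so the estate passes to Vidar's siblings and their issue per stirpes.
The estate is divided into 5 equal shares of 1/5 among Eirik, Brynja, Sindre, Tove, Dagny.
Eirik is living and takes 1/5.
Brynja predeceased; the 1/5 allotted to Brynja's branch passes to Brynja's issue by representation.
The 1/5 is divided into 2 equal shares of 1/10 among Gudrun, Ingeborg.
Gudrun predeceased; the 1/10 allotted to Gudrun's branch passes to Gudrun's issue by representation.
The 1/10 is divided into 3 equal shares of 1/30 among Solveig, Liv, Hallvard.
Solveig is living and takes 1/30.
Liv is living and takes 1/30.
Hallvard is living and takes 1/30.
Ingeborg is living and takes 1/10.
Sindre is living and takes 1/5.
Tove is living and takes 1/5.
Dagny is living and takes 1/5.

Dagny 1/5; Eirik 1/5; Hallvard 1/30; Ingeborg 1/10; Liv 1/30; Sindre 1/5; Solveig 1/30; Tove 1/5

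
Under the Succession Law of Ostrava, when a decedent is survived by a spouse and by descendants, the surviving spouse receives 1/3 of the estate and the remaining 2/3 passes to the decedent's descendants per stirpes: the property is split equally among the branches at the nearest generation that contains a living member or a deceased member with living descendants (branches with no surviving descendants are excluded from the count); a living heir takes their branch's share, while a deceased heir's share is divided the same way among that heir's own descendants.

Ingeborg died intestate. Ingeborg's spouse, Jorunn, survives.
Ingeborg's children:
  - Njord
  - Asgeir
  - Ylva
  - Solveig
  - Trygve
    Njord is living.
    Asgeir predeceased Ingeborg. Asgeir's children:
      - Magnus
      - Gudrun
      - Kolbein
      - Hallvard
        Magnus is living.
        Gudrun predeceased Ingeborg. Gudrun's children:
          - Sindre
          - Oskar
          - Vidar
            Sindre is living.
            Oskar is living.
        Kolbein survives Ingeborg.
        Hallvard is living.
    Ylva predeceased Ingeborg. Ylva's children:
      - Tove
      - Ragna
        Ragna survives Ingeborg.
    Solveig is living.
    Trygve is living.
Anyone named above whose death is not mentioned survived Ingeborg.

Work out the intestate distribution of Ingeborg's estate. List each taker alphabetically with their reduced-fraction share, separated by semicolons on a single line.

Hallvard 1/30; Jorunn 1/3; Kolbein 1/30; Magnus 1/30; Njord 2/15; Oskar 1/90; Ragna 1/15; Sindre 1/90; Solveig 2/15; Tove 1/15; Trygve 2/15; Vidar 1/90

Jorunn, as surviving spouse, takes 1/3.
The remaining 2/3 passes to Ingeborg's descendants per stirpes.
The 2/3 is divided into 5 equal shares of 2/15 among Njord, Asgeir, Ylva, Solveig, Trygve.
Njord is living and takes 2/15.
Asgeir predeceased; the 2/15 allotted to Asgeir's branch passes to Asgeir's issue by representation.
The 2/15 is divided into 4 equal shares of 1/30 among Magnus, Gudrun, Kolbein, Hallvard.
Magnus is living and takes 1/30.
Gudrun predeceased; the 1/30 allotted to Gudrun's branch passes to Gudrun's issue by representation.
The 1/30 is divided into 3 equal shares of 1/90 among Sindre, Oskar, Vidar.
Sindre is living and takes 1/90.
Oskar is living and takes 1/90.
Vidar is living and takes 1/90.
Kolbein is living and takes 1/30.
Hallvard is living and takes 1/30.
Ylva predeceased; the 2/15 allotted to Ylva's branch passes to Ylva's issue by representation.
The 2/15 is divided into 2 equal shares of 1/15 among Tove, Ragna.
Tove is living and takes 1/15.
Ragna is living and takes 1/15.
Solveig is living and takes 2/15.
Trygve is living and takes 2/15.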